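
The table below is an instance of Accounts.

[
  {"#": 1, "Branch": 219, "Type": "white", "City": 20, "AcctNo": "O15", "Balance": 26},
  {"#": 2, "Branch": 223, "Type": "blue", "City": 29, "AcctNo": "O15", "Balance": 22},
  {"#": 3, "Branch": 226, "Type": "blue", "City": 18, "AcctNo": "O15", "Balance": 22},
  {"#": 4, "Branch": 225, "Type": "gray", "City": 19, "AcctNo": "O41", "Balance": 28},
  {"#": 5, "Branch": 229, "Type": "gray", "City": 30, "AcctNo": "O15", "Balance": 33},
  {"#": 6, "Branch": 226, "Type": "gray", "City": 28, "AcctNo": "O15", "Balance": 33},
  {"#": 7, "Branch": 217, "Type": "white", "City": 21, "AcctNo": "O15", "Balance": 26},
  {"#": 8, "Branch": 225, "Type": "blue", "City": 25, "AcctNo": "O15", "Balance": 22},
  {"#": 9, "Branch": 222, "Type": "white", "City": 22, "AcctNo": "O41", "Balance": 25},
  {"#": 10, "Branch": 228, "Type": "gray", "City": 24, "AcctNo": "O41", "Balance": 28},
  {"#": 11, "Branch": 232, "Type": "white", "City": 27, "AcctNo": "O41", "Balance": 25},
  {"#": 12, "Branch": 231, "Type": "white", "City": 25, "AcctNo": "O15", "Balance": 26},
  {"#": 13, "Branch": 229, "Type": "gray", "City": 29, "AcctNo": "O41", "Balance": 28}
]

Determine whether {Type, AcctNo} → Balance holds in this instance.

Yes

(Type=white, AcctNo=O15): rows 1, 7, 12 → Balance = 26, 26, 26 ✓
(Type=blue, AcctNo=O15): rows 2, 3, 8 → Balance = 22, 22, 22 ✓
(Type=gray, AcctNo=O41): rows 4, 10, 13 → Balance = 28, 28, 28 ✓
(Type=gray, AcctNo=O15): rows 5, 6 → Balance = 33, 33 ✓
(Type=white, AcctNo=O41): rows 9, 11 → Balance = 25, 25 ✓
Every {Type, AcctNo} value is associated with a single Balance value, so {Type, AcctNo} → Balance holds.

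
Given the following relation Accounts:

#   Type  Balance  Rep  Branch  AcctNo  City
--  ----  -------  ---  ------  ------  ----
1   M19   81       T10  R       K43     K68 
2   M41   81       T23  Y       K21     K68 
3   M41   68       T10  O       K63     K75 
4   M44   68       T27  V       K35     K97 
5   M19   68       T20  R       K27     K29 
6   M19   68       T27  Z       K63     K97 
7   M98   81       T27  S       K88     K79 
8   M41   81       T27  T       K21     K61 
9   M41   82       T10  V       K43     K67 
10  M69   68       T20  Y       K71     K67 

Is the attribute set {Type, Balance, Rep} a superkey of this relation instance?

Yes

All 10 rows have distinct {Type, Balance, Rep} values, so {Type, Balance, Rep} → (all attributes) holds and {Type, Balance, Rep} is a superkey.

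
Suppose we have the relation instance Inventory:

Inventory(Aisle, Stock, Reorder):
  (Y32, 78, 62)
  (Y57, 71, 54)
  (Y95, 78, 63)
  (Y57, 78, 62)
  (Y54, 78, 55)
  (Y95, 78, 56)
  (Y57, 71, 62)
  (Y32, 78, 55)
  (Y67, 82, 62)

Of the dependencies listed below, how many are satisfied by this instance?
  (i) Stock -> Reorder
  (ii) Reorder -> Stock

0

(i) Stock -> Reorder: Stock=78: 6 rows → Reorder takes values {62, 63, 55, 56} — violation; Stock=71: 2 rows → Reorder takes values {54, 62} — violation — fails.
(ii) Reorder -> Stock: Reorder=62: 4 rows → Stock takes values {78, 71, 82} — violation — fails.
None of the 2 dependencies hold.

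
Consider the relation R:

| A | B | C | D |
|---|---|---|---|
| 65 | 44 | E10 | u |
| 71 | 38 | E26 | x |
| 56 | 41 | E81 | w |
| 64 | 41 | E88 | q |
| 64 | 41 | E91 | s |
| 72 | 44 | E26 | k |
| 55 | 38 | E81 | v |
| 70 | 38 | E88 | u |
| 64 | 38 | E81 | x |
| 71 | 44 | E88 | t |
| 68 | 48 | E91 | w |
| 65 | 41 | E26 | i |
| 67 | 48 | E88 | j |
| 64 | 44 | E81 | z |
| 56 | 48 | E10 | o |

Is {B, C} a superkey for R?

No

Two distinct rows share (B=38, C=E81), so {B, C} does not determine every attribute — not a superkey.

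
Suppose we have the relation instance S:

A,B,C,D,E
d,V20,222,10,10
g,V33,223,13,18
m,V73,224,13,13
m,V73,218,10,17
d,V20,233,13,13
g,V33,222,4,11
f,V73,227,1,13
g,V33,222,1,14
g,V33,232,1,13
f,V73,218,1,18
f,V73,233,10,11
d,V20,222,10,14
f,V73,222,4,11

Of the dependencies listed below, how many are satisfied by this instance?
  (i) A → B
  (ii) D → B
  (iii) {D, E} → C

(i) A → B: every LHS value maps to a single RHS value — holds.
(ii) D → B: D=10: 4 rows → B takes values {V20, V73} — violation; D=13: 3 rows → B takes values {V33, V73, V20} — violation; D=4: 2 rows → B takes values {V33, V73} — violation; D=1: 4 rows → B takes values {V73, V33} — violation — fails.
(iii) {D, E} → C: (D=13, E=13): 2 rows → C takes values {224, 233} — violation; (D=1, E=13): 2 rows → C takes values {227, 232} — violation — fails.
1 of the 3 dependencies holds.

1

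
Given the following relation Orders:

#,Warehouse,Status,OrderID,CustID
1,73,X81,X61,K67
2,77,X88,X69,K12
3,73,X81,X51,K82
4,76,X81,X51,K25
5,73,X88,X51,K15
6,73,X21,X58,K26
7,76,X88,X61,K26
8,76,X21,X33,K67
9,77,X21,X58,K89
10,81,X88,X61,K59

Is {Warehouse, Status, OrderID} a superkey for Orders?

All 10 rows have distinct {Warehouse, Status, OrderID} values, so {Warehouse, Status, OrderID} → (all attributes) holds and {Warehouse, Status, OrderID} is a superkey.

Yes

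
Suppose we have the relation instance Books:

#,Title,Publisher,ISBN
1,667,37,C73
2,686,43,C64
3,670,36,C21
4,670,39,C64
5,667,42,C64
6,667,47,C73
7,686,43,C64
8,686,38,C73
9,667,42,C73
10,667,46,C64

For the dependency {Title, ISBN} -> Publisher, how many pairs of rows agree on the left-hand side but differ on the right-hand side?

(Title=667, ISBN=C73): violating pairs (1,6), (1,9), (6,9) — 3 pairs.
(Title=686, ISBN=C64): all 2 rows agree on Publisher — 0 pairs.
(Title=667, ISBN=C64): violating pairs (5,10) — 1 pair.

4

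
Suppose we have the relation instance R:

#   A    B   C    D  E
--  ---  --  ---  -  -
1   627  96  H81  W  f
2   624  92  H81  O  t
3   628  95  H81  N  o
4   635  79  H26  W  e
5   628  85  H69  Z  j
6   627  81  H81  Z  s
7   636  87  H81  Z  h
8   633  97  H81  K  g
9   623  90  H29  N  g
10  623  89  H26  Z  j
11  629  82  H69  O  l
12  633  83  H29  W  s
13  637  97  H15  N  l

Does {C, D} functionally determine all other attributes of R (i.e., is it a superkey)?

No

Rows 6 and 7 have the same {C, D} value (C=H81, D=Z) but are distinct tuples, so {C, D} does not determine every attribute — not a superkey.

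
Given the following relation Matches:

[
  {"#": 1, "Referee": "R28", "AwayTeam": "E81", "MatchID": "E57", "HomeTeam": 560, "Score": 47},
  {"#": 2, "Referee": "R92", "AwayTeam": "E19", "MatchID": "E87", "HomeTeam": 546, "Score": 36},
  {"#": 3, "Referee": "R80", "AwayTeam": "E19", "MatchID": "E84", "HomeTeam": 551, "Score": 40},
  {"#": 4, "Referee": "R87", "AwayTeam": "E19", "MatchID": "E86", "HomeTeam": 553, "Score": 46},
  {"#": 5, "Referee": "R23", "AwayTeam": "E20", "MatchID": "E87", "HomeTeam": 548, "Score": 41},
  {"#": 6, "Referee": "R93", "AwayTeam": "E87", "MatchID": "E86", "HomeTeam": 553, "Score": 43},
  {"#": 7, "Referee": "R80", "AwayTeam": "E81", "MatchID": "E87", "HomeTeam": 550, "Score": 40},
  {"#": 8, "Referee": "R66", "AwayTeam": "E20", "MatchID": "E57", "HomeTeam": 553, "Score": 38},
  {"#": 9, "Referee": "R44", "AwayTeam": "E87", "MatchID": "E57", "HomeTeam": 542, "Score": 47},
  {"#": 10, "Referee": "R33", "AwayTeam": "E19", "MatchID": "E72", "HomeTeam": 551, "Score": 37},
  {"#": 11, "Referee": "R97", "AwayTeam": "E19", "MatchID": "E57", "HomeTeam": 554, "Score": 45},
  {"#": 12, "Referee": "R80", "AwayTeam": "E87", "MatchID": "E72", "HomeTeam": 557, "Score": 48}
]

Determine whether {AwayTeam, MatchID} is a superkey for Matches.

Yes

All 12 rows have distinct {AwayTeam, MatchID} values, so {AwayTeam, MatchID} → (all attributes) holds and {AwayTeam, MatchID} is a superkey.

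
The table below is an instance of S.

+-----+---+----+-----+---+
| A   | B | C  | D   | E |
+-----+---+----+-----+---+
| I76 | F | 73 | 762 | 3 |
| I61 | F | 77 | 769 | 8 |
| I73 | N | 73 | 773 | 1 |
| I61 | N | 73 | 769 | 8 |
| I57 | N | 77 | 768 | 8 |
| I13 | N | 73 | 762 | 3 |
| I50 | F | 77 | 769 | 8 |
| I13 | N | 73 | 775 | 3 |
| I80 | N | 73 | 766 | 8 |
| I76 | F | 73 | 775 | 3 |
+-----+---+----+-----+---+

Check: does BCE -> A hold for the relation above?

No

(B=F, C=73, E=3): 2 rows → A = I76, I76 ✓
(B=F, C=77, E=8): 2 rows → A takes values {I61, I50} — violation
(B=N, C=73, E=1): 1 row → A = I73 ✓
(B=N, C=73, E=8): 2 rows → A takes values {I61, I80} — violation
(B=N, C=77, E=8): 1 row → A = I57 ✓
(B=N, C=73, E=3): 2 rows → A = I13, I13 ✓
Two rows agree on BCE but differ on A, so BCE -> A does not hold.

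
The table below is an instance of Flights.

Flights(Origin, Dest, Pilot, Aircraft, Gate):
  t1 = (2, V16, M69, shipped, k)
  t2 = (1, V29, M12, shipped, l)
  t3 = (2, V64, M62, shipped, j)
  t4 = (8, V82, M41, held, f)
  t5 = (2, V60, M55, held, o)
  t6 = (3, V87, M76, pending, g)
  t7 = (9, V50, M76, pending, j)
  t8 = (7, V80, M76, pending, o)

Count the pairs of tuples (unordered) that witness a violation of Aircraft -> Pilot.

4

Aircraft=shipped: violating pairs (1,2), (1,3), (2,3) — 3 pairs.
Aircraft=held: violating pairs (4,5) — 1 pair.
Aircraft=pending: all 3 rows agree on Pilot — 0 pairs.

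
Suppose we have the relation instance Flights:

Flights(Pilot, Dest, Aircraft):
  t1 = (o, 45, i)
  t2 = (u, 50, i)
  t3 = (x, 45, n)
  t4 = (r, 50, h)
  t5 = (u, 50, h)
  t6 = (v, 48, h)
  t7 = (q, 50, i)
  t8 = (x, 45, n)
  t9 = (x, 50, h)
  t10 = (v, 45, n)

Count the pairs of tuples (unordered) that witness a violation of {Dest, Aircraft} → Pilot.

(Dest=50, Aircraft=i): violating pairs (2,7) — 1 pair.
(Dest=45, Aircraft=n): violating pairs (3,10), (8,10) — 2 pairs.
(Dest=50, Aircraft=h): violating pairs (4,5), (4,9), (5,9) — 3 pairs.

6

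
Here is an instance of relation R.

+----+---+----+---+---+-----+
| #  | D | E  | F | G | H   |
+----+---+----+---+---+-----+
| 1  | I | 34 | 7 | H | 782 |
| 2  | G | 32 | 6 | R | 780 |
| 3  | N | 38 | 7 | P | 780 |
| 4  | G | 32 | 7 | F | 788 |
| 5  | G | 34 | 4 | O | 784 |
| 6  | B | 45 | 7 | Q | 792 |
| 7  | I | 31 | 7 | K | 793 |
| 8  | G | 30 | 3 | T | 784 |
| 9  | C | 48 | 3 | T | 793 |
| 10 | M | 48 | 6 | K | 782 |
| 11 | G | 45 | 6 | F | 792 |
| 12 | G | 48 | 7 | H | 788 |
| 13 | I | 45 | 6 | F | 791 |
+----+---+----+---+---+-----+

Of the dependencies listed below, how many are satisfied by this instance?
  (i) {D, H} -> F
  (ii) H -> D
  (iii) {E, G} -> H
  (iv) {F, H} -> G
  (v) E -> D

(i) {D, H} -> F: (D=G, H=784): rows 5, 8 → F takes values {4, 3} — violation — fails.
(ii) H -> D: H=782: rows 1, 10 → D takes values {I, M} — violation; H=780: rows 2, 3 → D takes values {G, N} — violation; H=792: rows 6, 11 → D takes values {B, G} — violation; H=793: rows 7, 9 → D takes values {I, C} — violation — fails.
(iii) {E, G} -> H: (E=45, G=F): rows 11, 13 → H takes values {792, 791} — violation — fails.
(iv) {F, H} -> G: (F=7, H=788): rows 4, 12 → G takes values {F, H} — violation — fails.
(v) E -> D: E=34: rows 1, 5 → D takes values {I, G} — violation; E=45: rows 6, 11, 13 → D takes values {B, G, I} — violation; E=48: rows 9, 10, 12 → D takes values {C, M, G} — violation — fails.
None of the 5 dependencies hold.

0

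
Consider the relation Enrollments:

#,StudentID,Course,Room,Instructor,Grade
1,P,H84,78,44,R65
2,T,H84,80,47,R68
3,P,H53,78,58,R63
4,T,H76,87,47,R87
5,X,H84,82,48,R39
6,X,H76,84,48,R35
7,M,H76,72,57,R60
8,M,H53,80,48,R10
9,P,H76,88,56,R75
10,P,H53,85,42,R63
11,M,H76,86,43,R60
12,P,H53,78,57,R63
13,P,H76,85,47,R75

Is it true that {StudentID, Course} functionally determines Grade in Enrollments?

Yes

(StudentID=P, Course=H84): row 1 → Grade = R65 ✓
(StudentID=T, Course=H84): row 2 → Grade = R68 ✓
(StudentID=P, Course=H53): rows 3, 10, 12 → Grade = R63, R63, R63 ✓
(StudentID=T, Course=H76): row 4 → Grade = R87 ✓
(StudentID=X, Course=H84): row 5 → Grade = R39 ✓
(StudentID=X, Course=H76): row 6 → Grade = R35 ✓
(StudentID=M, Course=H76): rows 7, 11 → Grade = R60, R60 ✓
(StudentID=M, Course=H53): row 8 → Grade = R10 ✓
(StudentID=P, Course=H76): rows 9, 13 → Grade = R75, R75 ✓
Every {StudentID, Course} value is associated with a single Grade value, so {StudentID, Course} -> Grade holds.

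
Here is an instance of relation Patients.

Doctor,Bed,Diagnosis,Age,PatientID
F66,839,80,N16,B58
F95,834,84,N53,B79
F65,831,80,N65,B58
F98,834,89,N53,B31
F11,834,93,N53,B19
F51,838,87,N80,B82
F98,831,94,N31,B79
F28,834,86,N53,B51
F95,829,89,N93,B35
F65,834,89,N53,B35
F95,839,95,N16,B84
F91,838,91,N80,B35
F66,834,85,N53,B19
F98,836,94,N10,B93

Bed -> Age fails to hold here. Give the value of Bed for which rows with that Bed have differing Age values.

831

Bed=839: 2 rows → Age = N16, N16 ✓
Bed=834: 6 rows → Age = N53, N53, N53, N53, N53, N53 ✓
Bed=831: 2 rows → Age takes values {N65, N31} — violation
Bed=838: 2 rows → Age = N80, N80 ✓
Bed=829: 1 row → Age = N93 ✓
Bed=836: 1 row → Age = N10 ✓
The only Bed value with inconsistent Age is Bed=831.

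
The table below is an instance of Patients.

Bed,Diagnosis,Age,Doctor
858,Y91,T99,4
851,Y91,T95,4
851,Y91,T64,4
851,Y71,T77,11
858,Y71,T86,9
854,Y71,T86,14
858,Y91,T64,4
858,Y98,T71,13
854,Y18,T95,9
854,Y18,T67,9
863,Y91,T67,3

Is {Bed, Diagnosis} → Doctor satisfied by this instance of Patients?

Yes

(Bed=858, Diagnosis=Y91): 2 rows → Doctor = 4, 4 ✓
(Bed=851, Diagnosis=Y91): 2 rows → Doctor = 4, 4 ✓
(Bed=851, Diagnosis=Y71): 1 row → Doctor = 11 ✓
(Bed=858, Diagnosis=Y71): 1 row → Doctor = 9 ✓
(Bed=854, Diagnosis=Y71): 1 row → Doctor = 14 ✓
(Bed=858, Diagnosis=Y98): 1 row → Doctor = 13 ✓
(Bed=854, Diagnosis=Y18): 2 rows → Doctor = 9, 9 ✓
(Bed=863, Diagnosis=Y91): 1 row → Doctor = 3 ✓
Every {Bed, Diagnosis} value is associated with a single Doctor value, so {Bed, Diagnosis} → Doctor holds.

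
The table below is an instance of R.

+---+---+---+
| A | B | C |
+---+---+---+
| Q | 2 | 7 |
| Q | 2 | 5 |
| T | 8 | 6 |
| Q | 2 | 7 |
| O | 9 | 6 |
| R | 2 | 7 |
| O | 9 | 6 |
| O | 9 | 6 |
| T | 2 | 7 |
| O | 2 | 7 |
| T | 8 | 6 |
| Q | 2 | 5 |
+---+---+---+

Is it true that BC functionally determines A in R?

(B=2, C=7): 5 rows → A takes values {Q, R, T, O} — violation
(B=2, C=5): 2 rows → A = Q, Q ✓
(B=8, C=6): 2 rows → A = T, T ✓
(B=9, C=6): 3 rows → A = O, O, O ✓
Two rows agree on BC but differ on A, so BC -> A does not hold.

No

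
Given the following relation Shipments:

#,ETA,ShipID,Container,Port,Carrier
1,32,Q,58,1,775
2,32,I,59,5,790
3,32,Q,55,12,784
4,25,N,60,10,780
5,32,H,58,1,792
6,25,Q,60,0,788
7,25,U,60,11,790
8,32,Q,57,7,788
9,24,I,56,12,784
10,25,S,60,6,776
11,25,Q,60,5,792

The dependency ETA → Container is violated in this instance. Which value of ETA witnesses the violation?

32

ETA=32: rows 1, 2, 3, 5, 8 → Container takes values {58, 59, 55, 57} — violation
ETA=25: rows 4, 6, 7, 10, 11 → Container = 60, 60, 60, 60, 60 ✓
ETA=24: row 9 → Container = 56 ✓
The only ETA value with inconsistent Container is ETA=32.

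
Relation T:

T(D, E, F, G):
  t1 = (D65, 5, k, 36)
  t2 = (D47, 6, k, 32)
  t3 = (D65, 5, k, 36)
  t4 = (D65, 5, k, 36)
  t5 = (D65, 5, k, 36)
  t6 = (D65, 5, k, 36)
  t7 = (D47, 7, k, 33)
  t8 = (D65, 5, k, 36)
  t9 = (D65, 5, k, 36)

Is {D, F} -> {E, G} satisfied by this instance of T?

(D=D65, F=k): rows 1, 3, 4, 5, 6, 8, 9 → {E,G} = (5, 36), (5, 36), (5, 36), (5, 36), (5, 36), (5, 36), (5, 36) ✓
(D=D47, F=k): rows 2, 7 → {E,G} takes values {(6, 32), (7, 33)} — violation
Two rows agree on {D, F} but differ on {E, G}, so {D, F} -> {E, G} does not hold.

No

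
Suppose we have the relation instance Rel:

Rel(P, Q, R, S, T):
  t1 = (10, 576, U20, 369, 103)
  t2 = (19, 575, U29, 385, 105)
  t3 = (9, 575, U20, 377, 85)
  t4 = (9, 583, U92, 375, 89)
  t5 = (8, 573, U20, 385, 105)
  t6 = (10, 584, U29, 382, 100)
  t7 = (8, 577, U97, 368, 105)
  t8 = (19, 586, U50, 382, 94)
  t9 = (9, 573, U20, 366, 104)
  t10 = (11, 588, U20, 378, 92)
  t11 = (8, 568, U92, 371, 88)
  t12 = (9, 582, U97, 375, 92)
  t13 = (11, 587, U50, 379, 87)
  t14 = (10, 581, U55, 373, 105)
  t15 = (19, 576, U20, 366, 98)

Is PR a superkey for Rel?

No

Rows 3 and 9 have the same PR value (P=9, R=U20) but are distinct tuples, so PR does not determine every attribute — not a superkey.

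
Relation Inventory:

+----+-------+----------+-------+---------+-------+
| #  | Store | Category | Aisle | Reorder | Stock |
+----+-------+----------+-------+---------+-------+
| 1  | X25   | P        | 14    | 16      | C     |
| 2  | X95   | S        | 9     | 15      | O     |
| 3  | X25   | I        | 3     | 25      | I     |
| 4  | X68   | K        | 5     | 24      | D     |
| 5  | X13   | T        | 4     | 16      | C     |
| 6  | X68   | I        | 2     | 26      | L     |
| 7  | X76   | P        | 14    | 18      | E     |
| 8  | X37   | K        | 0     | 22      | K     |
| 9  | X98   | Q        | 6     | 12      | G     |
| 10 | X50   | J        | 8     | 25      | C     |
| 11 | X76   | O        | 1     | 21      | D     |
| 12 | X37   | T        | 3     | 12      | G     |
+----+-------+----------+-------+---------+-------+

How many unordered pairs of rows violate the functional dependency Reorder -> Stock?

Reorder=16: all 2 rows agree on Stock — 0 pairs.
Reorder=25: violating pairs (3,10) — 1 pair.
Reorder=12: all 2 rows agree on Stock — 0 pairs.

1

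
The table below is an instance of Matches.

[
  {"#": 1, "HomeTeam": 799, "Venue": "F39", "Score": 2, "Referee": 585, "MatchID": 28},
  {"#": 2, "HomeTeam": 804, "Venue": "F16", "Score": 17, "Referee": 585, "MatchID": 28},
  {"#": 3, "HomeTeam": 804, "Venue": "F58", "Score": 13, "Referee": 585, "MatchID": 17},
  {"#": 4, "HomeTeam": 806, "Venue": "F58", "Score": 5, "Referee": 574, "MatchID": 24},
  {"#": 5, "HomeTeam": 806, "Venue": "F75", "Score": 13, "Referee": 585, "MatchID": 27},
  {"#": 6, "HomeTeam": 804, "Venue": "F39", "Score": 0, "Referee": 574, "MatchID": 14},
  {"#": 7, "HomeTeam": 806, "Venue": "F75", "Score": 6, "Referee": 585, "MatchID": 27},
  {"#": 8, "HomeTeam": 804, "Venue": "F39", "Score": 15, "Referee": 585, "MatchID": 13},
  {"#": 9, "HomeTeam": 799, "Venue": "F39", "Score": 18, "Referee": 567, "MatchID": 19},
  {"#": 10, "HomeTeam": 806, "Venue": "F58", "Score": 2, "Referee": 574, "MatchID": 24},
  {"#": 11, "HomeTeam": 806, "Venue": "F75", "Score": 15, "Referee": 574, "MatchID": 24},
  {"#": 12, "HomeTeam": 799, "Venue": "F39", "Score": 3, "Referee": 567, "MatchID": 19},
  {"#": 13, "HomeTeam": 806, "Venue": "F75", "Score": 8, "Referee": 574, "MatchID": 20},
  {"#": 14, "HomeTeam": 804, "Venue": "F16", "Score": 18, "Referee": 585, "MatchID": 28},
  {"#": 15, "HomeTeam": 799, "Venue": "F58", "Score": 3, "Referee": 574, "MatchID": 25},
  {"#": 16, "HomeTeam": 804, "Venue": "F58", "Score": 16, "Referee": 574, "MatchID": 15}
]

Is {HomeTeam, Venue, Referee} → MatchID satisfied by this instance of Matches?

No

(HomeTeam=799, Venue=F39, Referee=585): row 1 → MatchID = 28 ✓
(HomeTeam=804, Venue=F16, Referee=585): rows 2, 14 → MatchID = 28, 28 ✓
(HomeTeam=804, Venue=F58, Referee=585): row 3 → MatchID = 17 ✓
(HomeTeam=806, Venue=F58, Referee=574): rows 4, 10 → MatchID = 24, 24 ✓
(HomeTeam=806, Venue=F75, Referee=585): rows 5, 7 → MatchID = 27, 27 ✓
(HomeTeam=804, Venue=F39, Referee=574): row 6 → MatchID = 14 ✓
(HomeTeam=804, Venue=F39, Referee=585): row 8 → MatchID = 13 ✓
(HomeTeam=799, Venue=F39, Referee=567): rows 9, 12 → MatchID = 19, 19 ✓
(HomeTeam=806, Venue=F75, Referee=574): rows 11, 13 → MatchID takes values {24, 20} — violation
(HomeTeam=799, Venue=F58, Referee=574): row 15 → MatchID = 25 ✓
(HomeTeam=804, Venue=F58, Referee=574): row 16 → MatchID = 15 ✓
Two rows agree on {HomeTeam, Venue, Referee} but differ on MatchID, so {HomeTeam, Venue, Referee} → MatchID does not hold.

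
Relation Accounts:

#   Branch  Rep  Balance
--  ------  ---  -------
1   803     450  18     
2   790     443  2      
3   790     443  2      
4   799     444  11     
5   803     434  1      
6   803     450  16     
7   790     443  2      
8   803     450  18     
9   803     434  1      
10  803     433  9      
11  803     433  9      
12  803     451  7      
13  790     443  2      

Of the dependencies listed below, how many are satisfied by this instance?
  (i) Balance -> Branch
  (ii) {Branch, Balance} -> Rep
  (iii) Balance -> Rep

3

(i) Balance -> Branch: every LHS value maps to a single RHS value — holds.
(ii) {Branch, Balance} -> Rep: every LHS value maps to a single RHS value — holds.
(iii) Balance -> Rep: every LHS value maps to a single RHS value — holds.
3 of the 3 dependencies hold.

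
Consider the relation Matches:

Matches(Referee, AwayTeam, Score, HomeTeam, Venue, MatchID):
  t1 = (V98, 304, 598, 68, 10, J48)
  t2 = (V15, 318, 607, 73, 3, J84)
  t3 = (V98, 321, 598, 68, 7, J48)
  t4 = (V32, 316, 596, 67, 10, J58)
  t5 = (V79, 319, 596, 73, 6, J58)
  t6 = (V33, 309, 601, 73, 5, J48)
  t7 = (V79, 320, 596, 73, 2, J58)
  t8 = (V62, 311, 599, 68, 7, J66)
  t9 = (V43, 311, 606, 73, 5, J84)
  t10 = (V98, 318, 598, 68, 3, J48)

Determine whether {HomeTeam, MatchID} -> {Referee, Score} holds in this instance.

No

(HomeTeam=68, MatchID=J48): rows 1, 3, 10 → {Referee,Score} = (V98, 598), (V98, 598), (V98, 598) ✓
(HomeTeam=73, MatchID=J84): rows 2, 9 → {Referee,Score} takes values {(V15, 607), (V43, 606)} — violation
(HomeTeam=67, MatchID=J58): row 4 → {Referee,Score} = (V32, 596) ✓
(HomeTeam=73, MatchID=J58): rows 5, 7 → {Referee,Score} = (V79, 596), (V79, 596) ✓
(HomeTeam=73, MatchID=J48): row 6 → {Referee,Score} = (V33, 601) ✓
(HomeTeam=68, MatchID=J66): row 8 → {Referee,Score} = (V62, 599) ✓
Two rows agree on {HomeTeam, MatchID} but differ on {Referee, Score}, so {HomeTeam, MatchID} -> {Referee, Score} does not hold.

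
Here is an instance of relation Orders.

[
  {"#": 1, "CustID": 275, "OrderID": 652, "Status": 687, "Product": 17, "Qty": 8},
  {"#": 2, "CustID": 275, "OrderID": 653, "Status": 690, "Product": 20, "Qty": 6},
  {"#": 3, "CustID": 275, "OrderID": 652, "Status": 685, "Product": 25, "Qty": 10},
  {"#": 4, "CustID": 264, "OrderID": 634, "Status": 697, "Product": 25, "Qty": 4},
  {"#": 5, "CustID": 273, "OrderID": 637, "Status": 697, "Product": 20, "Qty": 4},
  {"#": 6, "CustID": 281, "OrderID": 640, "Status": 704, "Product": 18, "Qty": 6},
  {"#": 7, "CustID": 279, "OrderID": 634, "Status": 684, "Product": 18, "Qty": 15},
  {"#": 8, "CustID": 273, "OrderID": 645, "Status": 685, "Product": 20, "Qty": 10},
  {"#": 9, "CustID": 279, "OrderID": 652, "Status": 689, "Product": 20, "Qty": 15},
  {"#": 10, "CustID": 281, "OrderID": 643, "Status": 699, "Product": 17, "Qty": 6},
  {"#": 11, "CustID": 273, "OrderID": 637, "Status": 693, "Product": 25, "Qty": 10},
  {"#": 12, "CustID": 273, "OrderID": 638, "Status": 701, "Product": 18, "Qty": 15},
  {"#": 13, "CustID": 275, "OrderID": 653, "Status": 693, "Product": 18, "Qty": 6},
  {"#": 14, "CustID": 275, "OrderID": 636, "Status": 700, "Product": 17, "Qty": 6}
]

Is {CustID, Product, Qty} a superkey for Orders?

Yes

All 14 rows have distinct {CustID, Product, Qty} values, so {CustID, Product, Qty} → (all attributes) holds and {CustID, Product, Qty} is a superkey.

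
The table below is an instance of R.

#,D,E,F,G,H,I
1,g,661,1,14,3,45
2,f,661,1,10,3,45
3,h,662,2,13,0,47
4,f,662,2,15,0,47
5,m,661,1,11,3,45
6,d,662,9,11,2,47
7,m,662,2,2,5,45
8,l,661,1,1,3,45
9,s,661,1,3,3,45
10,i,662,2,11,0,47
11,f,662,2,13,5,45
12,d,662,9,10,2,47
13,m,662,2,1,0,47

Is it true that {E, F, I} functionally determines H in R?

Yes

(E=661, F=1, I=45): rows 1, 2, 5, 8, 9 → H = 3, 3, 3, 3, 3 ✓
(E=662, F=2, I=47): rows 3, 4, 10, 13 → H = 0, 0, 0, 0 ✓
(E=662, F=9, I=47): rows 6, 12 → H = 2, 2 ✓
(E=662, F=2, I=45): rows 7, 11 → H = 5, 5 ✓
Every {E, F, I} value is associated with a single H value, so {E, F, I} -> H holds.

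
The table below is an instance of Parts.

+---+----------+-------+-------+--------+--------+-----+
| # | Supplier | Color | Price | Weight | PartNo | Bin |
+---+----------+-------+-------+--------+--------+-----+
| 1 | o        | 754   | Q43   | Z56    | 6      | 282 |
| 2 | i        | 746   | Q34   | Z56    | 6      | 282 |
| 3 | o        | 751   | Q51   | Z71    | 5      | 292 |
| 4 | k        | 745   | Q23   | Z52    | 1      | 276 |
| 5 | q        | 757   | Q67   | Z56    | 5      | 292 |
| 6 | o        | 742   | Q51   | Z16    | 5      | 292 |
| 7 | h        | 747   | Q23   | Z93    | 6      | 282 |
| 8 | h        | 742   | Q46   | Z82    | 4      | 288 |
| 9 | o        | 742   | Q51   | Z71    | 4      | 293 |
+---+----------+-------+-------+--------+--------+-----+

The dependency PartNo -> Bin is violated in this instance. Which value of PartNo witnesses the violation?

4

PartNo=6: rows 1, 2, 7 → Bin = 282, 282, 282 ✓
PartNo=5: rows 3, 5, 6 → Bin = 292, 292, 292 ✓
PartNo=1: row 4 → Bin = 276 ✓
PartNo=4: rows 8, 9 → Bin takes values {288, 293} — violation
The only PartNo value with inconsistent Bin is PartNo=4.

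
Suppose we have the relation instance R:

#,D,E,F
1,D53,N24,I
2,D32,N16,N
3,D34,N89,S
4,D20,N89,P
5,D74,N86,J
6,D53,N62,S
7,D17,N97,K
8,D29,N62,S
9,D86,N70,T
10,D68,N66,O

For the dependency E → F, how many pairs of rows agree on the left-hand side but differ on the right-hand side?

E=N89: violating pairs (3,4) — 1 pair.
E=N62: all 2 rows agree on F — 0 pairs.

1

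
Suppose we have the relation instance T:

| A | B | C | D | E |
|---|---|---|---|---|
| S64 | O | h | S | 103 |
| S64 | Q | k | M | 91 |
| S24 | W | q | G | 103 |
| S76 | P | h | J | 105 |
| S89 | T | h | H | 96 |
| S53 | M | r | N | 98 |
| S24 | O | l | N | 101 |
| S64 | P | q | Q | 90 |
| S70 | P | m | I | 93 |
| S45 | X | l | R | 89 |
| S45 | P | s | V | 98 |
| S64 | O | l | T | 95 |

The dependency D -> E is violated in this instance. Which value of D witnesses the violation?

D=S: 1 row → E = 103 ✓
D=M: 1 row → E = 91 ✓
D=G: 1 row → E = 103 ✓
D=J: 1 row → E = 105 ✓
D=H: 1 row → E = 96 ✓
D=N: 2 rows → E takes values {98, 101} — violation
D=Q: 1 row → E = 90 ✓
D=I: 1 row → E = 93 ✓
D=R: 1 row → E = 89 ✓
D=V: 1 row → E = 98 ✓
D=T: 1 row → E = 95 ✓
The only D value with inconsistent E is D=N.

N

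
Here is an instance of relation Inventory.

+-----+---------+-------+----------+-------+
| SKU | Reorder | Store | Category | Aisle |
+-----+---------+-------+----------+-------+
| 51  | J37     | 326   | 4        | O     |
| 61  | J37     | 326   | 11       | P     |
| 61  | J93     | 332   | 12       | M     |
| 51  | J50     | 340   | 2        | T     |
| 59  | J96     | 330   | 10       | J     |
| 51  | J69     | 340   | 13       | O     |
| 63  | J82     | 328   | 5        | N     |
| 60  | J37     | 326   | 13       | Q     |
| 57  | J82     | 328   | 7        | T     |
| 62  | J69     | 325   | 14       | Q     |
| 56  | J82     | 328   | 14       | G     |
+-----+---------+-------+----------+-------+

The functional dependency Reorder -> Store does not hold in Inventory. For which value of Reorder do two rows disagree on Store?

Reorder=J37: 3 rows → Store = 326, 326, 326 ✓
Reorder=J93: 1 row → Store = 332 ✓
Reorder=J50: 1 row → Store = 340 ✓
Reorder=J96: 1 row → Store = 330 ✓
Reorder=J69: 2 rows → Store takes values {340, 325} — violation
Reorder=J82: 3 rows → Store = 328, 328, 328 ✓
The only Reorder value with inconsistent Store is Reorder=J69.

J69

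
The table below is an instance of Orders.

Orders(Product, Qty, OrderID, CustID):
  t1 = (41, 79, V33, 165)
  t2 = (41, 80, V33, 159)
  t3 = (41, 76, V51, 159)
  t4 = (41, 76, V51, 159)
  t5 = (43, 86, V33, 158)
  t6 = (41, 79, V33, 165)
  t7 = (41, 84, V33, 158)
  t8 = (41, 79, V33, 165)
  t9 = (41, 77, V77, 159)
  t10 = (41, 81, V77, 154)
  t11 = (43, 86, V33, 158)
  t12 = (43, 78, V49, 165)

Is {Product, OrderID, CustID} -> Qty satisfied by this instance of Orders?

(Product=41, OrderID=V33, CustID=165): rows 1, 6, 8 → Qty = 79, 79, 79 ✓
(Product=41, OrderID=V33, CustID=159): row 2 → Qty = 80 ✓
(Product=41, OrderID=V51, CustID=159): rows 3, 4 → Qty = 76, 76 ✓
(Product=43, OrderID=V33, CustID=158): rows 5, 11 → Qty = 86, 86 ✓
(Product=41, OrderID=V33, CustID=158): row 7 → Qty = 84 ✓
(Product=41, OrderID=V77, CustID=159): row 9 → Qty = 77 ✓
(Product=41, OrderID=V77, CustID=154): row 10 → Qty = 81 ✓
(Product=43, OrderID=V49, CustID=165): row 12 → Qty = 78 ✓
Every {Product, OrderID, CustID} value is associated with a single Qty value, so {Product, OrderID, CustID} -> Qty holds.

Yes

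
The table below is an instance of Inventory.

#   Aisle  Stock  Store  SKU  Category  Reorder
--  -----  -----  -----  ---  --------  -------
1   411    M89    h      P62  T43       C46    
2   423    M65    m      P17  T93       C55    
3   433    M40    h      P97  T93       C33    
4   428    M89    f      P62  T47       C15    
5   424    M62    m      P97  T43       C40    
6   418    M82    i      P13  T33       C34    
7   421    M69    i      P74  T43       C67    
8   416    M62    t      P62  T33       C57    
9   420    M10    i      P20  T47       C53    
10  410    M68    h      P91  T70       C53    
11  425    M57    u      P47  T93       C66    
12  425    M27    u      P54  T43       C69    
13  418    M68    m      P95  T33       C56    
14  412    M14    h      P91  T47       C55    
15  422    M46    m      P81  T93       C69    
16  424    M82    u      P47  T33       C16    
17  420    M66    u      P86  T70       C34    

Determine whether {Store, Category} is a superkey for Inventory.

Rows 2 and 15 have the same {Store, Category} value (Store=m, Category=T93) but are distinct tuples, so {Store, Category} does not determine every attribute — not a superkey.

No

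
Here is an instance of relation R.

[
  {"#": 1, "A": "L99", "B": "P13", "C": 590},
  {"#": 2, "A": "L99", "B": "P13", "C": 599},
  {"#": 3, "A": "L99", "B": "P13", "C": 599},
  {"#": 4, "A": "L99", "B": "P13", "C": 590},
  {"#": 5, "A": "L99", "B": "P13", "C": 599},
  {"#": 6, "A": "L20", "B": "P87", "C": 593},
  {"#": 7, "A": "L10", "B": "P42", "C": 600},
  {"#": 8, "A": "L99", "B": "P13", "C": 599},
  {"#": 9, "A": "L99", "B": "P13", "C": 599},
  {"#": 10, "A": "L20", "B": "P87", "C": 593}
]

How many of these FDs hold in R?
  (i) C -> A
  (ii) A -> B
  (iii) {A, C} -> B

(i) C -> A: every LHS value maps to a single RHS value — holds.
(ii) A -> B: every LHS value maps to a single RHS value — holds.
(iii) {A, C} -> B: every LHS value maps to a single RHS value — holds.
3 of the 3 dependencies hold.

3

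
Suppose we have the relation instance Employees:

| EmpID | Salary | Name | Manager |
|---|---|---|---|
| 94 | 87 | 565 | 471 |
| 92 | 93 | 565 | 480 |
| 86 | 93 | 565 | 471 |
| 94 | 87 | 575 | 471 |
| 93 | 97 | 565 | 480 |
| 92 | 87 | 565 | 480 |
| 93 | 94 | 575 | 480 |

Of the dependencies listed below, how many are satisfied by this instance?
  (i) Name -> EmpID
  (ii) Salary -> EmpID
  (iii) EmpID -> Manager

(i) Name -> EmpID: Name=565: 5 rows → EmpID takes values {94, 92, 86, 93} — violation; Name=575: 2 rows → EmpID takes values {94, 93} — violation — fails.
(ii) Salary -> EmpID: Salary=87: 3 rows → EmpID takes values {94, 92} — violation; Salary=93: 2 rows → EmpID takes values {92, 86} — violation — fails.
(iii) EmpID -> Manager: every LHS value maps to a single RHS value — holds.
1 of the 3 dependencies holds.

1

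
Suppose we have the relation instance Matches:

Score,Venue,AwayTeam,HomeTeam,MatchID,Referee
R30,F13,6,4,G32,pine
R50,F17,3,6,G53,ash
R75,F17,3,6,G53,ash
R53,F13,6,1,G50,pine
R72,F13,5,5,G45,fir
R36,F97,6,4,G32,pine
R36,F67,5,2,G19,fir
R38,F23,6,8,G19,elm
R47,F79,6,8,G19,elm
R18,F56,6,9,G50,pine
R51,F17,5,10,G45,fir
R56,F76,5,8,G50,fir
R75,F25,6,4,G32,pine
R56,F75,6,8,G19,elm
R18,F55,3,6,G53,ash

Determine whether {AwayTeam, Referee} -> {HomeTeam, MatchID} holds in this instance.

(AwayTeam=6, Referee=pine): 5 rows → {HomeTeam,MatchID} takes values {(4, G32), (1, G50), (9, G50)} — violation
(AwayTeam=3, Referee=ash): 3 rows → {HomeTeam,MatchID} = (6, G53), (6, G53), (6, G53) ✓
(AwayTeam=5, Referee=fir): 4 rows → {HomeTeam,MatchID} takes values {(5, G45), (2, G19), (10, G45), (8, G50)} — violation
(AwayTeam=6, Referee=elm): 3 rows → {HomeTeam,MatchID} = (8, G19), (8, G19), (8, G19) ✓
Two rows agree on {AwayTeam, Referee} but differ on {HomeTeam, MatchID}, so {AwayTeam, Referee} -> {HomeTeam, MatchID} does not hold.

No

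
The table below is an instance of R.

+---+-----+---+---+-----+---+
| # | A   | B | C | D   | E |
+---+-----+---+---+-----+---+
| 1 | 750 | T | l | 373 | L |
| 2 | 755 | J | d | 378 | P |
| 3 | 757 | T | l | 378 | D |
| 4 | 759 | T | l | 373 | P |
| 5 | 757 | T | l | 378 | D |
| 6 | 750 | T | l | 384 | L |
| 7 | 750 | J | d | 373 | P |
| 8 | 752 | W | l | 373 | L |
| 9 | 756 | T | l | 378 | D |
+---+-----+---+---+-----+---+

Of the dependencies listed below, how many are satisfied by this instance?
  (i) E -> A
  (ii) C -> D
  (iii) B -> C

(i) E -> A: E=L: rows 1, 6, 8 → A takes values {750, 752} — violation; E=P: rows 2, 4, 7 → A takes values {755, 759, 750} — violation; E=D: rows 3, 5, 9 → A takes values {757, 756} — violation — fails.
(ii) C -> D: C=l: rows 1, 3, 4, 5, 6, 8, 9 → D takes values {373, 378, 384} — violation; C=d: rows 2, 7 → D takes values {378, 373} — violation — fails.
(iii) B -> C: every LHS value maps to a single RHS value — holds.
1 of the 3 dependencies holds.

1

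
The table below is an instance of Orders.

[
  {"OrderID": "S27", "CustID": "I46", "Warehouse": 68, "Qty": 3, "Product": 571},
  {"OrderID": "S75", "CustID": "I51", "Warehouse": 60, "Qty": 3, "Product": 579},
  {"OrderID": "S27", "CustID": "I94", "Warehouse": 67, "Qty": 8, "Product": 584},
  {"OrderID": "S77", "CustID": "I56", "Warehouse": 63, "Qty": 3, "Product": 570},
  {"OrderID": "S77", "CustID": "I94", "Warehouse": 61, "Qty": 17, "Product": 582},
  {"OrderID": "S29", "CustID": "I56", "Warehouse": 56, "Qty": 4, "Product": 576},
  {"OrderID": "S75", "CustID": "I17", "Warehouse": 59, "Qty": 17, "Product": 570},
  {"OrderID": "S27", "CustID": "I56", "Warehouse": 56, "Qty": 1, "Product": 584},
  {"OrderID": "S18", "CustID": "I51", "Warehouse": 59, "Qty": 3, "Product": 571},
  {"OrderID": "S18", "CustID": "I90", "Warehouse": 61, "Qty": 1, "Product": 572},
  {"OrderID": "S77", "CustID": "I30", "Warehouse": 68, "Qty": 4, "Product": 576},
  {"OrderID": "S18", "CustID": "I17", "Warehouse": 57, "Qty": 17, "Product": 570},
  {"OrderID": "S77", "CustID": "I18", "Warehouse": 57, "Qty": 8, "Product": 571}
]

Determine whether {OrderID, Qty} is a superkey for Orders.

Yes

All 13 rows have distinct {OrderID, Qty} values, so {OrderID, Qty} → (all attributes) holds and {OrderID, Qty} is a superkey.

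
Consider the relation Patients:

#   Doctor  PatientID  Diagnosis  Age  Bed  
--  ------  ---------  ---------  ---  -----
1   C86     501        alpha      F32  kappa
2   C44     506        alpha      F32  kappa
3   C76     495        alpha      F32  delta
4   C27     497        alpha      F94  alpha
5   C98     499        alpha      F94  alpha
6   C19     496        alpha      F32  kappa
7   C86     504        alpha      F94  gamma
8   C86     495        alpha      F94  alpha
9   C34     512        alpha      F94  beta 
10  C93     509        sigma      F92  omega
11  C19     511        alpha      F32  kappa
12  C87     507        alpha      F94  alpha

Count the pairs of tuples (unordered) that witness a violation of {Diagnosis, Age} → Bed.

(Diagnosis=alpha, Age=F32): violating pairs (1,3), (2,3), (3,6), (3,11) — 4 pairs.
(Diagnosis=alpha, Age=F94): violating pairs (4,7), (4,9), (5,7), (5,9), (7,8), (7,9), (7,12), (8,9), (9,12) — 9 pairs.

13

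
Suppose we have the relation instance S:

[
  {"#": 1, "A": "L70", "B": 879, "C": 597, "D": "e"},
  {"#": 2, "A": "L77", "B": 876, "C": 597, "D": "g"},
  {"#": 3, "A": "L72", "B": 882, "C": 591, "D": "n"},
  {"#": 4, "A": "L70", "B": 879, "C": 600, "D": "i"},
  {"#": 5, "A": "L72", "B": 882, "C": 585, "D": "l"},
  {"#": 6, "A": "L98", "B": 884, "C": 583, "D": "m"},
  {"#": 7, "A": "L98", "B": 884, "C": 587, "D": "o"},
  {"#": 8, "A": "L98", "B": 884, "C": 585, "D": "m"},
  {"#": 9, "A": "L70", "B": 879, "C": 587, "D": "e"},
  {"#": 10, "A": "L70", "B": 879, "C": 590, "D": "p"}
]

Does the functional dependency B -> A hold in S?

B=879: rows 1, 4, 9, 10 → A = L70, L70, L70, L70 ✓
B=876: row 2 → A = L77 ✓
B=882: rows 3, 5 → A = L72, L72 ✓
B=884: rows 6, 7, 8 → A = L98, L98, L98 ✓
Every B value is associated with a single A value, so B -> A holds.

Yes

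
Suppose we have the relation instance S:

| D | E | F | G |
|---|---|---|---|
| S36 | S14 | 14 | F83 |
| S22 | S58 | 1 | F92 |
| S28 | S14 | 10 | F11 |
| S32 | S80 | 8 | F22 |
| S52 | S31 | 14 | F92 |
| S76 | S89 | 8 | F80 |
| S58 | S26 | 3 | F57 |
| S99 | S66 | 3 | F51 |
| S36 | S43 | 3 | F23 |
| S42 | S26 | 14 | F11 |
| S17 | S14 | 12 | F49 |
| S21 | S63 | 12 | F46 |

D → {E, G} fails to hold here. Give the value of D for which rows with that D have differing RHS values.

D=S36: 2 rows → {E,G} takes values {(S14, F83), (S43, F23)} — violation
D=S22: 1 row → {E,G} = (S58, F92) ✓
D=S28: 1 row → {E,G} = (S14, F11) ✓
D=S32: 1 row → {E,G} = (S80, F22) ✓
D=S52: 1 row → {E,G} = (S31, F92) ✓
D=S76: 1 row → {E,G} = (S89, F80) ✓
D=S58: 1 row → {E,G} = (S26, F57) ✓
D=S99: 1 row → {E,G} = (S66, F51) ✓
D=S42: 1 row → {E,G} = (S26, F11) ✓
D=S17: 1 row → {E,G} = (S14, F49) ✓
D=S21: 1 row → {E,G} = (S63, F46) ✓
The only D value with inconsistent RHS is D=S36.

S36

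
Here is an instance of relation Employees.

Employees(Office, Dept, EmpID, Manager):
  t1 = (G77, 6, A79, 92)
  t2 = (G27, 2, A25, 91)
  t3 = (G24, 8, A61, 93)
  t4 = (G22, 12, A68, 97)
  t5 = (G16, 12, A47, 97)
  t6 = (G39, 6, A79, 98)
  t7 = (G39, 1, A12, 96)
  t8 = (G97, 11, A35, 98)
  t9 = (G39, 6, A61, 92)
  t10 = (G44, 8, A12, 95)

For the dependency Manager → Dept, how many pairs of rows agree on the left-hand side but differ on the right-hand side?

1

Manager=92: all 2 rows agree on Dept — 0 pairs.
Manager=97: all 2 rows agree on Dept — 0 pairs.
Manager=98: violating pairs (6,8) — 1 pair.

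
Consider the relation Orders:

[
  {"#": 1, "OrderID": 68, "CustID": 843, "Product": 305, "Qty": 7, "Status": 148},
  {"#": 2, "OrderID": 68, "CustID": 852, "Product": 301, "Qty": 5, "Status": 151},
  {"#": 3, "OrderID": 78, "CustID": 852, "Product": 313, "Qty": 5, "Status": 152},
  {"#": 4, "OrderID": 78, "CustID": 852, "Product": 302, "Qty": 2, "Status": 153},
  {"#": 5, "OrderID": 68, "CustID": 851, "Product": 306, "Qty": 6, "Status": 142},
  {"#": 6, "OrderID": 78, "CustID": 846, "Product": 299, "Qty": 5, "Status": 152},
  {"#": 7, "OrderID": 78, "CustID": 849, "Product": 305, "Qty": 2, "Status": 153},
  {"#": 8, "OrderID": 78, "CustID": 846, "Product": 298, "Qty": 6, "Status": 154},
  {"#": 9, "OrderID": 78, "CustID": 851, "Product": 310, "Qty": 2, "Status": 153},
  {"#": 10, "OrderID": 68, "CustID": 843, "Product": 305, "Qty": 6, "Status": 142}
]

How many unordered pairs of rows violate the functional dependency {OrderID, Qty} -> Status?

0

(OrderID=78, Qty=5): all 2 rows agree on Status — 0 pairs.
(OrderID=78, Qty=2): all 3 rows agree on Status — 0 pairs.
(OrderID=68, Qty=6): all 2 rows agree on Status — 0 pairs.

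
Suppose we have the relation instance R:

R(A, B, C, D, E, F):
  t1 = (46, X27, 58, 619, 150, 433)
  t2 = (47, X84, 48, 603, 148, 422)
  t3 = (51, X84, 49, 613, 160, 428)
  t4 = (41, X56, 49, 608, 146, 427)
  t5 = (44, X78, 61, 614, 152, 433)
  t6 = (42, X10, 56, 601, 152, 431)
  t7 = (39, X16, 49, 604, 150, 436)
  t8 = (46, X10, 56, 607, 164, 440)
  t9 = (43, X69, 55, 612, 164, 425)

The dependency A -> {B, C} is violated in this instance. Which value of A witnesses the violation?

46

A=46: rows 1, 8 → {B,C} takes values {(X27, 58), (X10, 56)} — violation
A=47: row 2 → {B,C} = (X84, 48) ✓
A=51: row 3 → {B,C} = (X84, 49) ✓
A=41: row 4 → {B,C} = (X56, 49) ✓
A=44: row 5 → {B,C} = (X78, 61) ✓
A=42: row 6 → {B,C} = (X10, 56) ✓
A=39: row 7 → {B,C} = (X16, 49) ✓
A=43: row 9 → {B,C} = (X69, 55) ✓
The only A value with inconsistent RHS is A=46.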